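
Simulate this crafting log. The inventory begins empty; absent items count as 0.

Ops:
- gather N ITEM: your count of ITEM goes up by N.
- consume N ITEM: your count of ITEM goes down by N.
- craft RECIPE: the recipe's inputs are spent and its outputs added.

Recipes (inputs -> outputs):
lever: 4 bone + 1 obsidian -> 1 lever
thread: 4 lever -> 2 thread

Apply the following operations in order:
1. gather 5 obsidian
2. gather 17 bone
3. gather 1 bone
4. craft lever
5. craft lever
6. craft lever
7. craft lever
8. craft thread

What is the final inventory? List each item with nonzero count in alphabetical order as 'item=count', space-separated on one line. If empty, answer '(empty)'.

Answer: bone=2 obsidian=1 thread=2

Derivation:
After 1 (gather 5 obsidian): obsidian=5
After 2 (gather 17 bone): bone=17 obsidian=5
After 3 (gather 1 bone): bone=18 obsidian=5
After 4 (craft lever): bone=14 lever=1 obsidian=4
After 5 (craft lever): bone=10 lever=2 obsidian=3
After 6 (craft lever): bone=6 lever=3 obsidian=2
After 7 (craft lever): bone=2 lever=4 obsidian=1
After 8 (craft thread): bone=2 obsidian=1 thread=2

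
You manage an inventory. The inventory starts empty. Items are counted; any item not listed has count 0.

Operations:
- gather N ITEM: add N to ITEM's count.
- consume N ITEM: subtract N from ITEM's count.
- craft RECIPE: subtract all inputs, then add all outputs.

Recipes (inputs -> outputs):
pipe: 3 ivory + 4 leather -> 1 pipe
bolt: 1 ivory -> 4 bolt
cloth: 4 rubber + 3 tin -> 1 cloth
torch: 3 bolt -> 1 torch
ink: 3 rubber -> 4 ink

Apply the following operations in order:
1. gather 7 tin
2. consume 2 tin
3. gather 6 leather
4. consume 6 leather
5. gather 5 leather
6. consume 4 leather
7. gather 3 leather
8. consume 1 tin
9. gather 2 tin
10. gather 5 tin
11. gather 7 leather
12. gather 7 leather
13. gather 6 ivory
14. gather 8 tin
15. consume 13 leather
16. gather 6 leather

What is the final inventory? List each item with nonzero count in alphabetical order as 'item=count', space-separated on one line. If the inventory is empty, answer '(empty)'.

After 1 (gather 7 tin): tin=7
After 2 (consume 2 tin): tin=5
After 3 (gather 6 leather): leather=6 tin=5
After 4 (consume 6 leather): tin=5
After 5 (gather 5 leather): leather=5 tin=5
After 6 (consume 4 leather): leather=1 tin=5
After 7 (gather 3 leather): leather=4 tin=5
After 8 (consume 1 tin): leather=4 tin=4
After 9 (gather 2 tin): leather=4 tin=6
After 10 (gather 5 tin): leather=4 tin=11
After 11 (gather 7 leather): leather=11 tin=11
After 12 (gather 7 leather): leather=18 tin=11
After 13 (gather 6 ivory): ivory=6 leather=18 tin=11
After 14 (gather 8 tin): ivory=6 leather=18 tin=19
After 15 (consume 13 leather): ivory=6 leather=5 tin=19
After 16 (gather 6 leather): ivory=6 leather=11 tin=19

Answer: ivory=6 leather=11 tin=19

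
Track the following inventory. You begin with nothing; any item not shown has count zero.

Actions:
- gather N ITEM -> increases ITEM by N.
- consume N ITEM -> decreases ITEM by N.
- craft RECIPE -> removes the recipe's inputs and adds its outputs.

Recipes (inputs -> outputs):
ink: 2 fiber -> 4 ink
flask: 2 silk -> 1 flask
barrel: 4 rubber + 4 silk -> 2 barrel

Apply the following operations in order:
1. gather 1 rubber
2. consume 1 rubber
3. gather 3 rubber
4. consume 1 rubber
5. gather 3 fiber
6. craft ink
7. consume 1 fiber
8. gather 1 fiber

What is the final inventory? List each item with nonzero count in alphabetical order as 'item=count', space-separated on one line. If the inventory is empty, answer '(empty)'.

After 1 (gather 1 rubber): rubber=1
After 2 (consume 1 rubber): (empty)
After 3 (gather 3 rubber): rubber=3
After 4 (consume 1 rubber): rubber=2
After 5 (gather 3 fiber): fiber=3 rubber=2
After 6 (craft ink): fiber=1 ink=4 rubber=2
After 7 (consume 1 fiber): ink=4 rubber=2
After 8 (gather 1 fiber): fiber=1 ink=4 rubber=2

Answer: fiber=1 ink=4 rubber=2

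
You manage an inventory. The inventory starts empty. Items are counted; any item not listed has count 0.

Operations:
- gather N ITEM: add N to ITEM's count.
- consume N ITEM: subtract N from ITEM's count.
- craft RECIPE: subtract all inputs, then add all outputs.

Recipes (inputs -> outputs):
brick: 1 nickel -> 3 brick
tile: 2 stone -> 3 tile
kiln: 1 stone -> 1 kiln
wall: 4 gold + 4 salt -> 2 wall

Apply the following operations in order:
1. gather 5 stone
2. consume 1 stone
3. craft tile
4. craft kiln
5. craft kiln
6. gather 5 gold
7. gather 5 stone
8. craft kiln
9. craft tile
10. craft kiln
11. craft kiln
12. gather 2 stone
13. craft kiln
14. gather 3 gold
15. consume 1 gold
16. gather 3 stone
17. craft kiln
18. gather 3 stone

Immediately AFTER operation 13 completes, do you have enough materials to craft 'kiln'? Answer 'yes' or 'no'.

Answer: yes

Derivation:
After 1 (gather 5 stone): stone=5
After 2 (consume 1 stone): stone=4
After 3 (craft tile): stone=2 tile=3
After 4 (craft kiln): kiln=1 stone=1 tile=3
After 5 (craft kiln): kiln=2 tile=3
After 6 (gather 5 gold): gold=5 kiln=2 tile=3
After 7 (gather 5 stone): gold=5 kiln=2 stone=5 tile=3
After 8 (craft kiln): gold=5 kiln=3 stone=4 tile=3
After 9 (craft tile): gold=5 kiln=3 stone=2 tile=6
After 10 (craft kiln): gold=5 kiln=4 stone=1 tile=6
After 11 (craft kiln): gold=5 kiln=5 tile=6
After 12 (gather 2 stone): gold=5 kiln=5 stone=2 tile=6
After 13 (craft kiln): gold=5 kiln=6 stone=1 tile=6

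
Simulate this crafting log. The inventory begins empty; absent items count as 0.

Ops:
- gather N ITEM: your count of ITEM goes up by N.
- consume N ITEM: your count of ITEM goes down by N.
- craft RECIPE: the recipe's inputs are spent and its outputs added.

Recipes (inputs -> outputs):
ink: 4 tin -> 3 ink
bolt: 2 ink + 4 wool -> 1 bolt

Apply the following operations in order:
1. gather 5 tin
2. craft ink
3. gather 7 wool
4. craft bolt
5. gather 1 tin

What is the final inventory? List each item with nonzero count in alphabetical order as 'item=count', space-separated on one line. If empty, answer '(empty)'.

After 1 (gather 5 tin): tin=5
After 2 (craft ink): ink=3 tin=1
After 3 (gather 7 wool): ink=3 tin=1 wool=7
After 4 (craft bolt): bolt=1 ink=1 tin=1 wool=3
After 5 (gather 1 tin): bolt=1 ink=1 tin=2 wool=3

Answer: bolt=1 ink=1 tin=2 wool=3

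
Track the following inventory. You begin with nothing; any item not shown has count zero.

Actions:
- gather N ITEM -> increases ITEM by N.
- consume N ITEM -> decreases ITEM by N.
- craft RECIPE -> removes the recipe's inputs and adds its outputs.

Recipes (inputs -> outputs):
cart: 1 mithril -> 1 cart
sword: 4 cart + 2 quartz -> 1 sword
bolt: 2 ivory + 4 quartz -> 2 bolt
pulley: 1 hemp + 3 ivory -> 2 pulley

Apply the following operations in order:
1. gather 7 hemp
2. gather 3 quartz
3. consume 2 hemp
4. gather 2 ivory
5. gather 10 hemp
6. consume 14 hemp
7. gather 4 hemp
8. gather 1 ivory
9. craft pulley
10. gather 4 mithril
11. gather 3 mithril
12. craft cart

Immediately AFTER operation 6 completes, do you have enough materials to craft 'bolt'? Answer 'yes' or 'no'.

After 1 (gather 7 hemp): hemp=7
After 2 (gather 3 quartz): hemp=7 quartz=3
After 3 (consume 2 hemp): hemp=5 quartz=3
After 4 (gather 2 ivory): hemp=5 ivory=2 quartz=3
After 5 (gather 10 hemp): hemp=15 ivory=2 quartz=3
After 6 (consume 14 hemp): hemp=1 ivory=2 quartz=3

Answer: no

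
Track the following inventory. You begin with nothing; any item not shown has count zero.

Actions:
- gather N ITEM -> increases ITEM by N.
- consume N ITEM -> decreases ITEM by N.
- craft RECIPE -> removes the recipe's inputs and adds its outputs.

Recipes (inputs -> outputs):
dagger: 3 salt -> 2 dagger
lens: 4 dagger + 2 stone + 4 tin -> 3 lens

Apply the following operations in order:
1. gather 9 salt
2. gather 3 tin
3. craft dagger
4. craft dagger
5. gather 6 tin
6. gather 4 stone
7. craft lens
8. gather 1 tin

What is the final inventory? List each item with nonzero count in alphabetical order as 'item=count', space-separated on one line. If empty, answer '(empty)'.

After 1 (gather 9 salt): salt=9
After 2 (gather 3 tin): salt=9 tin=3
After 3 (craft dagger): dagger=2 salt=6 tin=3
After 4 (craft dagger): dagger=4 salt=3 tin=3
After 5 (gather 6 tin): dagger=4 salt=3 tin=9
After 6 (gather 4 stone): dagger=4 salt=3 stone=4 tin=9
After 7 (craft lens): lens=3 salt=3 stone=2 tin=5
After 8 (gather 1 tin): lens=3 salt=3 stone=2 tin=6

Answer: lens=3 salt=3 stone=2 tin=6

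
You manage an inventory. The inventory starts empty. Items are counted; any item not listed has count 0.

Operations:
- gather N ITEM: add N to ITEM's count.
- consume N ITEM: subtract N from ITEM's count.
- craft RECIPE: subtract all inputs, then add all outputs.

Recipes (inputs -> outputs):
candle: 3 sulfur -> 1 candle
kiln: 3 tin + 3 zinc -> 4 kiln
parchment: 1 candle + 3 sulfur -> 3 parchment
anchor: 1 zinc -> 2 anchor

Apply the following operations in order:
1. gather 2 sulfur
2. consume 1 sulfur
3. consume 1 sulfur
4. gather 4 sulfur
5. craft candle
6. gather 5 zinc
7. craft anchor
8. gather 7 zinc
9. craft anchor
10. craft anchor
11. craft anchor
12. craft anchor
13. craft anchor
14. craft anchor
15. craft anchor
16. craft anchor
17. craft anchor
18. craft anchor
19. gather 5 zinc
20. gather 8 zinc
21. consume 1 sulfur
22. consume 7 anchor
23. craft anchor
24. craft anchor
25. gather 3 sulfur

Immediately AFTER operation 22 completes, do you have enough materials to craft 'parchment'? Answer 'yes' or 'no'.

After 1 (gather 2 sulfur): sulfur=2
After 2 (consume 1 sulfur): sulfur=1
After 3 (consume 1 sulfur): (empty)
After 4 (gather 4 sulfur): sulfur=4
After 5 (craft candle): candle=1 sulfur=1
After 6 (gather 5 zinc): candle=1 sulfur=1 zinc=5
After 7 (craft anchor): anchor=2 candle=1 sulfur=1 zinc=4
After 8 (gather 7 zinc): anchor=2 candle=1 sulfur=1 zinc=11
After 9 (craft anchor): anchor=4 candle=1 sulfur=1 zinc=10
After 10 (craft anchor): anchor=6 candle=1 sulfur=1 zinc=9
After 11 (craft anchor): anchor=8 candle=1 sulfur=1 zinc=8
After 12 (craft anchor): anchor=10 candle=1 sulfur=1 zinc=7
After 13 (craft anchor): anchor=12 candle=1 sulfur=1 zinc=6
After 14 (craft anchor): anchor=14 candle=1 sulfur=1 zinc=5
After 15 (craft anchor): anchor=16 candle=1 sulfur=1 zinc=4
After 16 (craft anchor): anchor=18 candle=1 sulfur=1 zinc=3
After 17 (craft anchor): anchor=20 candle=1 sulfur=1 zinc=2
After 18 (craft anchor): anchor=22 candle=1 sulfur=1 zinc=1
After 19 (gather 5 zinc): anchor=22 candle=1 sulfur=1 zinc=6
After 20 (gather 8 zinc): anchor=22 candle=1 sulfur=1 zinc=14
After 21 (consume 1 sulfur): anchor=22 candle=1 zinc=14
After 22 (consume 7 anchor): anchor=15 candle=1 zinc=14

Answer: no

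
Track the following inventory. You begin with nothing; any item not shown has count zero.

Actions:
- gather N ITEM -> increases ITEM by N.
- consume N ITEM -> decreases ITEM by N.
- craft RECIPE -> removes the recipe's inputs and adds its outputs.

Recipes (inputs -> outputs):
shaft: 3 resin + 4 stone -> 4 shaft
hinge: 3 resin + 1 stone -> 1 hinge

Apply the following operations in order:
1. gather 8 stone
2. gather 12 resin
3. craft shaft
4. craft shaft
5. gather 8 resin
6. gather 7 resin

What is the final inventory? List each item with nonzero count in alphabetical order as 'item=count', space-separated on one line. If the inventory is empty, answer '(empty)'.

After 1 (gather 8 stone): stone=8
After 2 (gather 12 resin): resin=12 stone=8
After 3 (craft shaft): resin=9 shaft=4 stone=4
After 4 (craft shaft): resin=6 shaft=8
After 5 (gather 8 resin): resin=14 shaft=8
After 6 (gather 7 resin): resin=21 shaft=8

Answer: resin=21 shaft=8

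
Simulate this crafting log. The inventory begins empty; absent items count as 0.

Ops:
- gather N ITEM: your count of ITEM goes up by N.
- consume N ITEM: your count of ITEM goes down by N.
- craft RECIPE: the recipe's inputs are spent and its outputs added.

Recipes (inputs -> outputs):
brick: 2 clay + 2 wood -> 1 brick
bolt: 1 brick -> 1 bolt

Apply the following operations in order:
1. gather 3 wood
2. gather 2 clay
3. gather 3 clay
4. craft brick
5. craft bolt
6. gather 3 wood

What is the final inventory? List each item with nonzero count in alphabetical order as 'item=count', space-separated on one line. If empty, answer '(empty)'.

After 1 (gather 3 wood): wood=3
After 2 (gather 2 clay): clay=2 wood=3
After 3 (gather 3 clay): clay=5 wood=3
After 4 (craft brick): brick=1 clay=3 wood=1
After 5 (craft bolt): bolt=1 clay=3 wood=1
After 6 (gather 3 wood): bolt=1 clay=3 wood=4

Answer: bolt=1 clay=3 wood=4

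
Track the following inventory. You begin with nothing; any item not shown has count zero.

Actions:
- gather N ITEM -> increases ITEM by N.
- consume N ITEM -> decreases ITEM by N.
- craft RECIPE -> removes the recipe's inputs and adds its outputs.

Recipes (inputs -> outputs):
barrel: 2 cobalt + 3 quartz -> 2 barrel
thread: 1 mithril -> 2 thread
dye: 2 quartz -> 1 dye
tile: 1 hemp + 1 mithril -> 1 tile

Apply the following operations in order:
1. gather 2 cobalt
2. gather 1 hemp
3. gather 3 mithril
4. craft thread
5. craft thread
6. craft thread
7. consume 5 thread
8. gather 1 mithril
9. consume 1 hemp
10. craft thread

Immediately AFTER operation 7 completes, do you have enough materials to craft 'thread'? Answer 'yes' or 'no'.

After 1 (gather 2 cobalt): cobalt=2
After 2 (gather 1 hemp): cobalt=2 hemp=1
After 3 (gather 3 mithril): cobalt=2 hemp=1 mithril=3
After 4 (craft thread): cobalt=2 hemp=1 mithril=2 thread=2
After 5 (craft thread): cobalt=2 hemp=1 mithril=1 thread=4
After 6 (craft thread): cobalt=2 hemp=1 thread=6
After 7 (consume 5 thread): cobalt=2 hemp=1 thread=1

Answer: no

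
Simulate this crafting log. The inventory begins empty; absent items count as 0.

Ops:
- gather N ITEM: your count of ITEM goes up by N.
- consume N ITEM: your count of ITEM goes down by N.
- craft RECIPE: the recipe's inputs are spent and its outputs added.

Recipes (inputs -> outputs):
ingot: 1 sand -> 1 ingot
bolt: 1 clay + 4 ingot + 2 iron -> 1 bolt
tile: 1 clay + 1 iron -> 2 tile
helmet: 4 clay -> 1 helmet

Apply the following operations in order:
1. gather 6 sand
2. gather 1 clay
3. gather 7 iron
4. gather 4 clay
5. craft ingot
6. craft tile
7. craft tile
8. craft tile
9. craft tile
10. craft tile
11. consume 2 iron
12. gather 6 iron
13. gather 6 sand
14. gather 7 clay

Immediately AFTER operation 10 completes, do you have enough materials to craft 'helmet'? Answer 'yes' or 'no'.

After 1 (gather 6 sand): sand=6
After 2 (gather 1 clay): clay=1 sand=6
After 3 (gather 7 iron): clay=1 iron=7 sand=6
After 4 (gather 4 clay): clay=5 iron=7 sand=6
After 5 (craft ingot): clay=5 ingot=1 iron=7 sand=5
After 6 (craft tile): clay=4 ingot=1 iron=6 sand=5 tile=2
After 7 (craft tile): clay=3 ingot=1 iron=5 sand=5 tile=4
After 8 (craft tile): clay=2 ingot=1 iron=4 sand=5 tile=6
After 9 (craft tile): clay=1 ingot=1 iron=3 sand=5 tile=8
After 10 (craft tile): ingot=1 iron=2 sand=5 tile=10

Answer: no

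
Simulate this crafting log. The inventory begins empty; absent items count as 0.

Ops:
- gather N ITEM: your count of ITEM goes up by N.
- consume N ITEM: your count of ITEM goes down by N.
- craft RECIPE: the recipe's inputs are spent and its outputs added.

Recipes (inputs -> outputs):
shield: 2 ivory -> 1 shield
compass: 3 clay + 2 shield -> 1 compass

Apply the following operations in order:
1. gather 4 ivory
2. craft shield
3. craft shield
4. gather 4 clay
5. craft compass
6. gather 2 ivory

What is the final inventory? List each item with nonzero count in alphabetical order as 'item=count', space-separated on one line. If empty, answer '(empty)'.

Answer: clay=1 compass=1 ivory=2

Derivation:
After 1 (gather 4 ivory): ivory=4
After 2 (craft shield): ivory=2 shield=1
After 3 (craft shield): shield=2
After 4 (gather 4 clay): clay=4 shield=2
After 5 (craft compass): clay=1 compass=1
After 6 (gather 2 ivory): clay=1 compass=1 ivory=2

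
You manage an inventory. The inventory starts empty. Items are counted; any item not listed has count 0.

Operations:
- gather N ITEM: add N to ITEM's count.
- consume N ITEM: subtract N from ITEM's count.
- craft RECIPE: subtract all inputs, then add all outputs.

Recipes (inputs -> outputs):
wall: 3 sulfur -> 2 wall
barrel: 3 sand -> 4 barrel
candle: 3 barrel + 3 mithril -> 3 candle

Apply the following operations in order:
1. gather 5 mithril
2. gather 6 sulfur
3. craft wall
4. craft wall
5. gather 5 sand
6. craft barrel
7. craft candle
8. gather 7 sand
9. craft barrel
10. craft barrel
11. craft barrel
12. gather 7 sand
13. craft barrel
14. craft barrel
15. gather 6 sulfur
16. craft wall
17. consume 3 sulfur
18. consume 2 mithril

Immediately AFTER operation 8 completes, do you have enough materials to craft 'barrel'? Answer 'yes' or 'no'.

Answer: yes

Derivation:
After 1 (gather 5 mithril): mithril=5
After 2 (gather 6 sulfur): mithril=5 sulfur=6
After 3 (craft wall): mithril=5 sulfur=3 wall=2
After 4 (craft wall): mithril=5 wall=4
After 5 (gather 5 sand): mithril=5 sand=5 wall=4
After 6 (craft barrel): barrel=4 mithril=5 sand=2 wall=4
After 7 (craft candle): barrel=1 candle=3 mithril=2 sand=2 wall=4
After 8 (gather 7 sand): barrel=1 candle=3 mithril=2 sand=9 wall=4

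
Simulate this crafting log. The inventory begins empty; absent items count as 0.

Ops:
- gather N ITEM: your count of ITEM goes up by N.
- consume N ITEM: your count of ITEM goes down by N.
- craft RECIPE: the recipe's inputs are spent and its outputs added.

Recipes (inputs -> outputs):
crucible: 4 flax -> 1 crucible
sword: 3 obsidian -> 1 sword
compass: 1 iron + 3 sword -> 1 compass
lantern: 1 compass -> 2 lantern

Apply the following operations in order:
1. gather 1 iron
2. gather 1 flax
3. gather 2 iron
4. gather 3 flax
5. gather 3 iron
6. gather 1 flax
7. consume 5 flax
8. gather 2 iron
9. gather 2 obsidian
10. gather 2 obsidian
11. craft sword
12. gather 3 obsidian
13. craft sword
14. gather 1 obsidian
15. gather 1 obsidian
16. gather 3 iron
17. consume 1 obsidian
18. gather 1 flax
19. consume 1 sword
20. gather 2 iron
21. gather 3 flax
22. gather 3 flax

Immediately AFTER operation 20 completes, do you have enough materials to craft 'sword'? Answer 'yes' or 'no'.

After 1 (gather 1 iron): iron=1
After 2 (gather 1 flax): flax=1 iron=1
After 3 (gather 2 iron): flax=1 iron=3
After 4 (gather 3 flax): flax=4 iron=3
After 5 (gather 3 iron): flax=4 iron=6
After 6 (gather 1 flax): flax=5 iron=6
After 7 (consume 5 flax): iron=6
After 8 (gather 2 iron): iron=8
After 9 (gather 2 obsidian): iron=8 obsidian=2
After 10 (gather 2 obsidian): iron=8 obsidian=4
After 11 (craft sword): iron=8 obsidian=1 sword=1
After 12 (gather 3 obsidian): iron=8 obsidian=4 sword=1
After 13 (craft sword): iron=8 obsidian=1 sword=2
After 14 (gather 1 obsidian): iron=8 obsidian=2 sword=2
After 15 (gather 1 obsidian): iron=8 obsidian=3 sword=2
After 16 (gather 3 iron): iron=11 obsidian=3 sword=2
After 17 (consume 1 obsidian): iron=11 obsidian=2 sword=2
After 18 (gather 1 flax): flax=1 iron=11 obsidian=2 sword=2
After 19 (consume 1 sword): flax=1 iron=11 obsidian=2 sword=1
After 20 (gather 2 iron): flax=1 iron=13 obsidian=2 sword=1

Answer: no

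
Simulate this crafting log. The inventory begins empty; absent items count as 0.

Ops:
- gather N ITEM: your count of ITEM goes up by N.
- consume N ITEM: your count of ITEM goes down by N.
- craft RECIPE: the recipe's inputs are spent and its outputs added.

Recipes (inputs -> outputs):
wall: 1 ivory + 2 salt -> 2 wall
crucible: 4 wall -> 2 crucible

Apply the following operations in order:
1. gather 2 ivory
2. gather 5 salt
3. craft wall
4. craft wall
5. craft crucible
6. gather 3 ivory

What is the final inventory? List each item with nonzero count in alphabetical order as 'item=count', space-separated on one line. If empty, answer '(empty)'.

Answer: crucible=2 ivory=3 salt=1

Derivation:
After 1 (gather 2 ivory): ivory=2
After 2 (gather 5 salt): ivory=2 salt=5
After 3 (craft wall): ivory=1 salt=3 wall=2
After 4 (craft wall): salt=1 wall=4
After 5 (craft crucible): crucible=2 salt=1
After 6 (gather 3 ivory): crucible=2 ivory=3 salt=1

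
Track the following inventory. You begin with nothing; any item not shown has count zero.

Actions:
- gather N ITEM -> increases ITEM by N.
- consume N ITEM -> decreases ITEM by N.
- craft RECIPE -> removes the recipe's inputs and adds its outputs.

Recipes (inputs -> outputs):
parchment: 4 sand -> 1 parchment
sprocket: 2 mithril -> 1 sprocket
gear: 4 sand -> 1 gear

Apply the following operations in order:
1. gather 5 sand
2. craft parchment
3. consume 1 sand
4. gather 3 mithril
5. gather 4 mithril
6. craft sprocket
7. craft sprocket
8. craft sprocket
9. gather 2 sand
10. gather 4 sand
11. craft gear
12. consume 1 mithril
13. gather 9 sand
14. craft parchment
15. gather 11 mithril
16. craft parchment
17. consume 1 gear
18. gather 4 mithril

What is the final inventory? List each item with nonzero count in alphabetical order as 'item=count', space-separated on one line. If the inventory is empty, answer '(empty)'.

Answer: mithril=15 parchment=3 sand=3 sprocket=3

Derivation:
After 1 (gather 5 sand): sand=5
After 2 (craft parchment): parchment=1 sand=1
After 3 (consume 1 sand): parchment=1
After 4 (gather 3 mithril): mithril=3 parchment=1
After 5 (gather 4 mithril): mithril=7 parchment=1
After 6 (craft sprocket): mithril=5 parchment=1 sprocket=1
After 7 (craft sprocket): mithril=3 parchment=1 sprocket=2
After 8 (craft sprocket): mithril=1 parchment=1 sprocket=3
After 9 (gather 2 sand): mithril=1 parchment=1 sand=2 sprocket=3
After 10 (gather 4 sand): mithril=1 parchment=1 sand=6 sprocket=3
After 11 (craft gear): gear=1 mithril=1 parchment=1 sand=2 sprocket=3
After 12 (consume 1 mithril): gear=1 parchment=1 sand=2 sprocket=3
After 13 (gather 9 sand): gear=1 parchment=1 sand=11 sprocket=3
After 14 (craft parchment): gear=1 parchment=2 sand=7 sprocket=3
After 15 (gather 11 mithril): gear=1 mithril=11 parchment=2 sand=7 sprocket=3
After 16 (craft parchment): gear=1 mithril=11 parchment=3 sand=3 sprocket=3
After 17 (consume 1 gear): mithril=11 parchment=3 sand=3 sprocket=3
After 18 (gather 4 mithril): mithril=15 parchment=3 sand=3 sprocket=3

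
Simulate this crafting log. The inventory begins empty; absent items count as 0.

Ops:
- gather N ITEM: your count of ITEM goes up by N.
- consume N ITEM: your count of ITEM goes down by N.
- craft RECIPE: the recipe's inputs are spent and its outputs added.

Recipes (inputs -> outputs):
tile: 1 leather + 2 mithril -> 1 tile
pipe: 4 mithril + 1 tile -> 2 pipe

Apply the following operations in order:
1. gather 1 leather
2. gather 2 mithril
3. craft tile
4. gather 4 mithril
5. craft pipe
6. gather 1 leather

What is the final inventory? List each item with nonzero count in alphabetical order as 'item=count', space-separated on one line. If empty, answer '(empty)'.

Answer: leather=1 pipe=2

Derivation:
After 1 (gather 1 leather): leather=1
After 2 (gather 2 mithril): leather=1 mithril=2
After 3 (craft tile): tile=1
After 4 (gather 4 mithril): mithril=4 tile=1
After 5 (craft pipe): pipe=2
After 6 (gather 1 leather): leather=1 pipe=2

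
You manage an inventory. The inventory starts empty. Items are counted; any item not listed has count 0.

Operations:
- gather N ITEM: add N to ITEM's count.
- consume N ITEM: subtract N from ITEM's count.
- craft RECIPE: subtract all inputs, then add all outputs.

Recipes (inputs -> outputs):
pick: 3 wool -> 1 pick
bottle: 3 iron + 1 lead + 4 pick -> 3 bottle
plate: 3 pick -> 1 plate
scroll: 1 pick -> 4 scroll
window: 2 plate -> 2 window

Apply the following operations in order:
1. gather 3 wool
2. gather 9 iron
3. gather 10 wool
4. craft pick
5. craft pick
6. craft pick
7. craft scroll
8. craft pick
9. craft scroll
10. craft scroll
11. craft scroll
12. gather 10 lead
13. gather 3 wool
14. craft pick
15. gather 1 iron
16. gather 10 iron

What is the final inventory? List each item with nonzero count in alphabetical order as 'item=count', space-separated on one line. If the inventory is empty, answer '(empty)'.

After 1 (gather 3 wool): wool=3
After 2 (gather 9 iron): iron=9 wool=3
After 3 (gather 10 wool): iron=9 wool=13
After 4 (craft pick): iron=9 pick=1 wool=10
After 5 (craft pick): iron=9 pick=2 wool=7
After 6 (craft pick): iron=9 pick=3 wool=4
After 7 (craft scroll): iron=9 pick=2 scroll=4 wool=4
After 8 (craft pick): iron=9 pick=3 scroll=4 wool=1
After 9 (craft scroll): iron=9 pick=2 scroll=8 wool=1
After 10 (craft scroll): iron=9 pick=1 scroll=12 wool=1
After 11 (craft scroll): iron=9 scroll=16 wool=1
After 12 (gather 10 lead): iron=9 lead=10 scroll=16 wool=1
After 13 (gather 3 wool): iron=9 lead=10 scroll=16 wool=4
After 14 (craft pick): iron=9 lead=10 pick=1 scroll=16 wool=1
After 15 (gather 1 iron): iron=10 lead=10 pick=1 scroll=16 wool=1
After 16 (gather 10 iron): iron=20 lead=10 pick=1 scroll=16 wool=1

Answer: iron=20 lead=10 pick=1 scroll=16 wool=1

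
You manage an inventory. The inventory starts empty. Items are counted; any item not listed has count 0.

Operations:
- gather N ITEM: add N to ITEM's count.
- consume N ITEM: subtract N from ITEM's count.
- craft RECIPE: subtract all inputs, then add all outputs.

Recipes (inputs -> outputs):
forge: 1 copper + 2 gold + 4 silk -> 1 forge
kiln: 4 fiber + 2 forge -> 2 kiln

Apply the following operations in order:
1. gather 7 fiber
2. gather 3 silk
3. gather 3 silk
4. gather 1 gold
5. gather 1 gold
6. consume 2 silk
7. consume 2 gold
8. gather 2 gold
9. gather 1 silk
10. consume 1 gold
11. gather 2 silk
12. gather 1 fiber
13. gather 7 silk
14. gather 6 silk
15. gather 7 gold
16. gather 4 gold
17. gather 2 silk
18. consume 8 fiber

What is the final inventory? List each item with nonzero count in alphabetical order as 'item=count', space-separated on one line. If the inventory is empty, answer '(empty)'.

After 1 (gather 7 fiber): fiber=7
After 2 (gather 3 silk): fiber=7 silk=3
After 3 (gather 3 silk): fiber=7 silk=6
After 4 (gather 1 gold): fiber=7 gold=1 silk=6
After 5 (gather 1 gold): fiber=7 gold=2 silk=6
After 6 (consume 2 silk): fiber=7 gold=2 silk=4
After 7 (consume 2 gold): fiber=7 silk=4
After 8 (gather 2 gold): fiber=7 gold=2 silk=4
After 9 (gather 1 silk): fiber=7 gold=2 silk=5
After 10 (consume 1 gold): fiber=7 gold=1 silk=5
After 11 (gather 2 silk): fiber=7 gold=1 silk=7
After 12 (gather 1 fiber): fiber=8 gold=1 silk=7
After 13 (gather 7 silk): fiber=8 gold=1 silk=14
After 14 (gather 6 silk): fiber=8 gold=1 silk=20
After 15 (gather 7 gold): fiber=8 gold=8 silk=20
After 16 (gather 4 gold): fiber=8 gold=12 silk=20
After 17 (gather 2 silk): fiber=8 gold=12 silk=22
After 18 (consume 8 fiber): gold=12 silk=22

Answer: gold=12 silk=22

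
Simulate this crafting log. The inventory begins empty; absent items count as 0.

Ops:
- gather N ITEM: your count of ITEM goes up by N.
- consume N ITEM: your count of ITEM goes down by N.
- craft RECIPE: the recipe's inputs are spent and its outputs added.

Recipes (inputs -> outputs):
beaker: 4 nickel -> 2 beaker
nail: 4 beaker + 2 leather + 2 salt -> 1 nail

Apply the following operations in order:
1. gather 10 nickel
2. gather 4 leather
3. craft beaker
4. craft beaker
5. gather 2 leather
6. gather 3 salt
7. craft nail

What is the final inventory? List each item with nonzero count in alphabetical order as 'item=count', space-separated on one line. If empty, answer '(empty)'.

Answer: leather=4 nail=1 nickel=2 salt=1

Derivation:
After 1 (gather 10 nickel): nickel=10
After 2 (gather 4 leather): leather=4 nickel=10
After 3 (craft beaker): beaker=2 leather=4 nickel=6
After 4 (craft beaker): beaker=4 leather=4 nickel=2
After 5 (gather 2 leather): beaker=4 leather=6 nickel=2
After 6 (gather 3 salt): beaker=4 leather=6 nickel=2 salt=3
After 7 (craft nail): leather=4 nail=1 nickel=2 salt=1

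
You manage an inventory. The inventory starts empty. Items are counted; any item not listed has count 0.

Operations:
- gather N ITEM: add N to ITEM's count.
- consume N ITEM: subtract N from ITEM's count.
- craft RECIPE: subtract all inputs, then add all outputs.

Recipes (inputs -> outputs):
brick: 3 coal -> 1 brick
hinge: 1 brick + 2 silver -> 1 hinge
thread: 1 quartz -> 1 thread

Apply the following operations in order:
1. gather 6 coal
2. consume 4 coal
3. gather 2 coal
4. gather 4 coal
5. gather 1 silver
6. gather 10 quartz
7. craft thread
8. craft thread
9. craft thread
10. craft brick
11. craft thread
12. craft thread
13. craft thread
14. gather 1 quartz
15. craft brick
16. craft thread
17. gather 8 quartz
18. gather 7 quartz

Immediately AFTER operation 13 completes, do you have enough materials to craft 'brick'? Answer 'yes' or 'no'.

After 1 (gather 6 coal): coal=6
After 2 (consume 4 coal): coal=2
After 3 (gather 2 coal): coal=4
After 4 (gather 4 coal): coal=8
After 5 (gather 1 silver): coal=8 silver=1
After 6 (gather 10 quartz): coal=8 quartz=10 silver=1
After 7 (craft thread): coal=8 quartz=9 silver=1 thread=1
After 8 (craft thread): coal=8 quartz=8 silver=1 thread=2
After 9 (craft thread): coal=8 quartz=7 silver=1 thread=3
After 10 (craft brick): brick=1 coal=5 quartz=7 silver=1 thread=3
After 11 (craft thread): brick=1 coal=5 quartz=6 silver=1 thread=4
After 12 (craft thread): brick=1 coal=5 quartz=5 silver=1 thread=5
After 13 (craft thread): brick=1 coal=5 quartz=4 silver=1 thread=6

Answer: yes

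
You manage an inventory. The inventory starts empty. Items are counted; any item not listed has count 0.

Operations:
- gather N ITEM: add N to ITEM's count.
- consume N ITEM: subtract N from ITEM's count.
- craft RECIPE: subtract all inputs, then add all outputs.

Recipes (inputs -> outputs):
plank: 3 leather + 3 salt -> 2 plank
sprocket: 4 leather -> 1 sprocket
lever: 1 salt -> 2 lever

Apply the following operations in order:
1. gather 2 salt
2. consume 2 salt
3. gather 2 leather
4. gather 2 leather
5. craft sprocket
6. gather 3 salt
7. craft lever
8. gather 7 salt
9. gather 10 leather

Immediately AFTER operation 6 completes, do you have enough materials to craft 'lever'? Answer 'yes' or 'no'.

After 1 (gather 2 salt): salt=2
After 2 (consume 2 salt): (empty)
After 3 (gather 2 leather): leather=2
After 4 (gather 2 leather): leather=4
After 5 (craft sprocket): sprocket=1
After 6 (gather 3 salt): salt=3 sprocket=1

Answer: yes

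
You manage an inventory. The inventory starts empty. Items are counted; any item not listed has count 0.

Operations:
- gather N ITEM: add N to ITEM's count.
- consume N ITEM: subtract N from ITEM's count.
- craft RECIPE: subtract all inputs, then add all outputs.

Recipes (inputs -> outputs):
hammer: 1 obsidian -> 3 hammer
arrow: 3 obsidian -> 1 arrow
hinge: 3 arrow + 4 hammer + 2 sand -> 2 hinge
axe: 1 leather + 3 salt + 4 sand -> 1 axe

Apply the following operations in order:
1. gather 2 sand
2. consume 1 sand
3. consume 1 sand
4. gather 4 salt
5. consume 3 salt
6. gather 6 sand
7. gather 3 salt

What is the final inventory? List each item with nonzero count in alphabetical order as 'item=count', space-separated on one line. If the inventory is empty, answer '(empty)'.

After 1 (gather 2 sand): sand=2
After 2 (consume 1 sand): sand=1
After 3 (consume 1 sand): (empty)
After 4 (gather 4 salt): salt=4
After 5 (consume 3 salt): salt=1
After 6 (gather 6 sand): salt=1 sand=6
After 7 (gather 3 salt): salt=4 sand=6

Answer: salt=4 sand=6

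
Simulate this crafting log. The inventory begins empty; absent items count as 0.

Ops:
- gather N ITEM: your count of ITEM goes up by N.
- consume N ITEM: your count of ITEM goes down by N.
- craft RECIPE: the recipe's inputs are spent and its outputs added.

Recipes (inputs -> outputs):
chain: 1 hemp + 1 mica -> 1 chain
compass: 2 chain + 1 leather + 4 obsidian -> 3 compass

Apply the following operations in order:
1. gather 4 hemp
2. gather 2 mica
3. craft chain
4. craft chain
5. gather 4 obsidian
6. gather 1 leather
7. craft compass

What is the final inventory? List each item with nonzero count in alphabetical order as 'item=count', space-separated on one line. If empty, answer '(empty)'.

After 1 (gather 4 hemp): hemp=4
After 2 (gather 2 mica): hemp=4 mica=2
After 3 (craft chain): chain=1 hemp=3 mica=1
After 4 (craft chain): chain=2 hemp=2
After 5 (gather 4 obsidian): chain=2 hemp=2 obsidian=4
After 6 (gather 1 leather): chain=2 hemp=2 leather=1 obsidian=4
After 7 (craft compass): compass=3 hemp=2

Answer: compass=3 hemp=2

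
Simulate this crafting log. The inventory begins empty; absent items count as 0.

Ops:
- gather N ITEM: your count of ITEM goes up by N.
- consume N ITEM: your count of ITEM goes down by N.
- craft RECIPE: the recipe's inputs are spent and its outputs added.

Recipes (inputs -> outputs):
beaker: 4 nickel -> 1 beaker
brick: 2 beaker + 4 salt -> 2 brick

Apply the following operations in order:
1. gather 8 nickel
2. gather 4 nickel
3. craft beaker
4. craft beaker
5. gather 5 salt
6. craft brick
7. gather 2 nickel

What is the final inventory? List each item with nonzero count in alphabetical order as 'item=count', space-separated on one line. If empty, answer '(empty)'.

Answer: brick=2 nickel=6 salt=1

Derivation:
After 1 (gather 8 nickel): nickel=8
After 2 (gather 4 nickel): nickel=12
After 3 (craft beaker): beaker=1 nickel=8
After 4 (craft beaker): beaker=2 nickel=4
After 5 (gather 5 salt): beaker=2 nickel=4 salt=5
After 6 (craft brick): brick=2 nickel=4 salt=1
After 7 (gather 2 nickel): brick=2 nickel=6 salt=1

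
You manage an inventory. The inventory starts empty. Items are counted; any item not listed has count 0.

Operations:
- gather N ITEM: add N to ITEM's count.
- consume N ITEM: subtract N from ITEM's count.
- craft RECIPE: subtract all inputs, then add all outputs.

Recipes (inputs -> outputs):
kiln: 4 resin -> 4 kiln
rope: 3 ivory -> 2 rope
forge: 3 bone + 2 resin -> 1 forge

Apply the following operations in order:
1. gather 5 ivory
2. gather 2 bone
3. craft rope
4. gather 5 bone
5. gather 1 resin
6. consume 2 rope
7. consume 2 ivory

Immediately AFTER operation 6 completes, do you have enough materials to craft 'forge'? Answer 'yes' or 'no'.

After 1 (gather 5 ivory): ivory=5
After 2 (gather 2 bone): bone=2 ivory=5
After 3 (craft rope): bone=2 ivory=2 rope=2
After 4 (gather 5 bone): bone=7 ivory=2 rope=2
After 5 (gather 1 resin): bone=7 ivory=2 resin=1 rope=2
After 6 (consume 2 rope): bone=7 ivory=2 resin=1

Answer: no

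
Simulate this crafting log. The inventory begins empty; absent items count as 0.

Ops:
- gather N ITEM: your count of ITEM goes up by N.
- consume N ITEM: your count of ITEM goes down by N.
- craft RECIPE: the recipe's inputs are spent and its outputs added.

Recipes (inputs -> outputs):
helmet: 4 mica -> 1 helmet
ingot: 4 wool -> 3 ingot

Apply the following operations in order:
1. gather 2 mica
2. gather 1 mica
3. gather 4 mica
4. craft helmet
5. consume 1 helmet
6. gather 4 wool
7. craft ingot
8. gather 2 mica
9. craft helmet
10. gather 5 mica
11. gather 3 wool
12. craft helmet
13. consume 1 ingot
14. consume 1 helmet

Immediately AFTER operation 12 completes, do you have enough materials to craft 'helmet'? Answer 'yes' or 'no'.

After 1 (gather 2 mica): mica=2
After 2 (gather 1 mica): mica=3
After 3 (gather 4 mica): mica=7
After 4 (craft helmet): helmet=1 mica=3
After 5 (consume 1 helmet): mica=3
After 6 (gather 4 wool): mica=3 wool=4
After 7 (craft ingot): ingot=3 mica=3
After 8 (gather 2 mica): ingot=3 mica=5
After 9 (craft helmet): helmet=1 ingot=3 mica=1
After 10 (gather 5 mica): helmet=1 ingot=3 mica=6
After 11 (gather 3 wool): helmet=1 ingot=3 mica=6 wool=3
After 12 (craft helmet): helmet=2 ingot=3 mica=2 wool=3

Answer: no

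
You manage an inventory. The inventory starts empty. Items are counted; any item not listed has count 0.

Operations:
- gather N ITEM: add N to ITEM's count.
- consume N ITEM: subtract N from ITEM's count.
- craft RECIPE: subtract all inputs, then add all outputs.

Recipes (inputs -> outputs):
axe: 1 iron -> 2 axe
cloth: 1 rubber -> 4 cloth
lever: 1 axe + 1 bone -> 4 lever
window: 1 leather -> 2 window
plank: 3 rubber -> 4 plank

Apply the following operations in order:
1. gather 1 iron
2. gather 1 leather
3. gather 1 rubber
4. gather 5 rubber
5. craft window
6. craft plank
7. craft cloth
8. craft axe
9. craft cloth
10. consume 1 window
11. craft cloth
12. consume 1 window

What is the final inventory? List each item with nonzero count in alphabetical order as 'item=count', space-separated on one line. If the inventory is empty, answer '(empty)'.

After 1 (gather 1 iron): iron=1
After 2 (gather 1 leather): iron=1 leather=1
After 3 (gather 1 rubber): iron=1 leather=1 rubber=1
After 4 (gather 5 rubber): iron=1 leather=1 rubber=6
After 5 (craft window): iron=1 rubber=6 window=2
After 6 (craft plank): iron=1 plank=4 rubber=3 window=2
After 7 (craft cloth): cloth=4 iron=1 plank=4 rubber=2 window=2
After 8 (craft axe): axe=2 cloth=4 plank=4 rubber=2 window=2
After 9 (craft cloth): axe=2 cloth=8 plank=4 rubber=1 window=2
After 10 (consume 1 window): axe=2 cloth=8 plank=4 rubber=1 window=1
After 11 (craft cloth): axe=2 cloth=12 plank=4 window=1
After 12 (consume 1 window): axe=2 cloth=12 plank=4

Answer: axe=2 cloth=12 plank=4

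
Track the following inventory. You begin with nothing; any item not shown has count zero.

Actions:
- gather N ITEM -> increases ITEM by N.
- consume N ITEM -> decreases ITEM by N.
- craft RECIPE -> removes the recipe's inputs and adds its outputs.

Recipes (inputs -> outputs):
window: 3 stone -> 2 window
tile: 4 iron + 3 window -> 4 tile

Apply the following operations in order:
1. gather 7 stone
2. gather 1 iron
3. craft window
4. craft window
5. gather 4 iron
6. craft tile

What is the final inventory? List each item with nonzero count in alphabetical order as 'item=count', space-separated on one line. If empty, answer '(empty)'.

Answer: iron=1 stone=1 tile=4 window=1

Derivation:
After 1 (gather 7 stone): stone=7
After 2 (gather 1 iron): iron=1 stone=7
After 3 (craft window): iron=1 stone=4 window=2
After 4 (craft window): iron=1 stone=1 window=4
After 5 (gather 4 iron): iron=5 stone=1 window=4
After 6 (craft tile): iron=1 stone=1 tile=4 window=1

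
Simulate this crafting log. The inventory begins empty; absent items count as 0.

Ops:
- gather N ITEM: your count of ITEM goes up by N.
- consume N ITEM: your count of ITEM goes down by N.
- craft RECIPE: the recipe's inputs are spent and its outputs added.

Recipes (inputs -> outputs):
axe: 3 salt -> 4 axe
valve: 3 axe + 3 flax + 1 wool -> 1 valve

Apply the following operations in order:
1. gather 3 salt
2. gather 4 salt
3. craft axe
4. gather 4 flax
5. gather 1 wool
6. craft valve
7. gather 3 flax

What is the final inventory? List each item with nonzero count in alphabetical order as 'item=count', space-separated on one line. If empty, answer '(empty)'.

After 1 (gather 3 salt): salt=3
After 2 (gather 4 salt): salt=7
After 3 (craft axe): axe=4 salt=4
After 4 (gather 4 flax): axe=4 flax=4 salt=4
After 5 (gather 1 wool): axe=4 flax=4 salt=4 wool=1
After 6 (craft valve): axe=1 flax=1 salt=4 valve=1
After 7 (gather 3 flax): axe=1 flax=4 salt=4 valve=1

Answer: axe=1 flax=4 salt=4 valve=1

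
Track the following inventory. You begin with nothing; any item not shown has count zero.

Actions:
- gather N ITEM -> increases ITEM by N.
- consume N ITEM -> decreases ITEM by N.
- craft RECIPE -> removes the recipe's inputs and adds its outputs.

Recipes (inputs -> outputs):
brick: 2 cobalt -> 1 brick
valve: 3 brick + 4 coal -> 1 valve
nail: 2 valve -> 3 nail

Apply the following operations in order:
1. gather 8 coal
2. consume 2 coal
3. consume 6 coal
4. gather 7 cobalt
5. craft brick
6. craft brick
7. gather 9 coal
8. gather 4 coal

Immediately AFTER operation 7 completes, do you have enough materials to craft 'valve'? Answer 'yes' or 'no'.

After 1 (gather 8 coal): coal=8
After 2 (consume 2 coal): coal=6
After 3 (consume 6 coal): (empty)
After 4 (gather 7 cobalt): cobalt=7
After 5 (craft brick): brick=1 cobalt=5
After 6 (craft brick): brick=2 cobalt=3
After 7 (gather 9 coal): brick=2 coal=9 cobalt=3

Answer: no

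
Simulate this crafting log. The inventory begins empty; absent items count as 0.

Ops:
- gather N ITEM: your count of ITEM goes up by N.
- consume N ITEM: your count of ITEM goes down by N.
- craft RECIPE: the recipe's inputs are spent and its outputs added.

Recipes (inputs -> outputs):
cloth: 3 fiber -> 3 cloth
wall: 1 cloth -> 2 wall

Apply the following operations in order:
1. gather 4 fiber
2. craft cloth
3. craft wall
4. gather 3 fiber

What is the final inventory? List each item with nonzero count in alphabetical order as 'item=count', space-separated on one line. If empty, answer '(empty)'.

After 1 (gather 4 fiber): fiber=4
After 2 (craft cloth): cloth=3 fiber=1
After 3 (craft wall): cloth=2 fiber=1 wall=2
After 4 (gather 3 fiber): cloth=2 fiber=4 wall=2

Answer: cloth=2 fiber=4 wall=2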